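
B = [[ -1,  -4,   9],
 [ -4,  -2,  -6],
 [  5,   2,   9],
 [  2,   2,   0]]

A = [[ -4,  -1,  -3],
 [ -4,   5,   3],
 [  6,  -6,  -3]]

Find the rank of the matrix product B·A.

First compute BA:
[[ 74, -73, -36],
 [-12,  30,  24],
 [ 26, -49, -36],
 [-16,   8,   0]]
Now row reduce the product.
R2 ← R2 + (6/37)·R1: [0, 672/37, 672/37]
R3 ← R3 − (13/37)·R1: [0, -864/37, -864/37]
R4 ← R4 + (8/37)·R1: [0, -288/37, -288/37]
R3 ← R3 + (9/7)·R2: [0, 0, 0]
R4 ← R4 + (3/7)·R2: [0, 0, 0]
2 nonzero rows, so rank(BA) = 2.

2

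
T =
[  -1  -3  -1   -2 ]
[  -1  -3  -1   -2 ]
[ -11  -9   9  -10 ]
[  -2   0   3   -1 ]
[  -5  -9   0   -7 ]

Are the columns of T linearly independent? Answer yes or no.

no

Row reduce T to echelon form.
R2 ← R2 − R1: [0, 0, 0, 0]
R3 ← R3 − (11)·R1: [0, 24, 20, 12]
R4 ← R4 − (2)·R1: [0, 6, 5, 3]
R5 ← R5 − (5)·R1: [0, 6, 5, 3]
Swap R2 ↔ R3
R4 ← R4 − (1/4)·R2: [0, 0, 0, 0]
R5 ← R5 − (1/4)·R2: [0, 0, 0, 0]
2 pivots among 4 columns.
Only 2 < 4 pivot columns, so the columns are linearly dependent.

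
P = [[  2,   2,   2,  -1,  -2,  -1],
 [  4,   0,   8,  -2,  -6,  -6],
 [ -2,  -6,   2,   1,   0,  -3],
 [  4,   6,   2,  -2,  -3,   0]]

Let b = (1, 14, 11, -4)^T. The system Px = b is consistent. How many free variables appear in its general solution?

Row reduce the augmented matrix [P | b].
R2 ← R2 − (2)·R1: [0, -4, 4, 0, -2, -4, 12]
R3 ← R3 + R1: [0, -4, 4, 0, -2, -4, 12]
R4 ← R4 − (2)·R1: [0, 2, -2, 0, 1, 2, -6]
R3 ← R3 − R2: [0, 0, 0, 0, 0, 0, 0]
R4 ← R4 + (1/2)·R2: [0, 0, 0, 0, 0, 0, 0]
The echelon form has 2 nonzero rows, and every pivot lies in the first 6 columns, so rank(P) = rank([P|b]) = 2.
The system is consistent.
Free variables = (unknowns) − (rank) = 6 − 2 = 4.

4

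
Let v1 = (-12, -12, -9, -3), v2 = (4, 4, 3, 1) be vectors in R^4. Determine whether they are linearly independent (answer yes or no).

Form the matrix with these vectors as rows and row reduce.
R2 ← R2 + (1/3)·R1: [0, 0, 0, 0]
1 nonzero row, so the 2 vectors span a space of dimension 1.
Since 1 < 2, the vectors are linearly dependent.

no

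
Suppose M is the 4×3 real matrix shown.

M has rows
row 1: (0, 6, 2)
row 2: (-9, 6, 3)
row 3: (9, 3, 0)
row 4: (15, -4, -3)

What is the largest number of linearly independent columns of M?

2

Row reduce to echelon form.
Swap R1 ↔ R2
R3 ← R3 + R1: [0, 9, 3]
R4 ← R4 + (5/3)·R1: [0, 6, 2]
R3 ← R3 − (3/2)·R2: [0, 0, 0]
R4 ← R4 − R2: [0, 0, 0]
Echelon form has 2 nonzero rows, so rank(M) = 2.
The rank gives the maximum number of linearly independent columns: 2.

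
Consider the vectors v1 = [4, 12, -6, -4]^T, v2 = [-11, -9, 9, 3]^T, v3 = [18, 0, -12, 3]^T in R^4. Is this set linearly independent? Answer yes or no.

yes

Form the matrix with these vectors as rows and row reduce.
R2 ← R2 + (11/4)·R1: [0, 24, -15/2, -8]
R3 ← R3 − (9/2)·R1: [0, -54, 15, 21]
R3 ← R3 + (9/4)·R2: [0, 0, -15/8, 3]
3 nonzero rows, so the 3 vectors span a space of dimension 3.
Since 3 = 3, the vectors are linearly independent.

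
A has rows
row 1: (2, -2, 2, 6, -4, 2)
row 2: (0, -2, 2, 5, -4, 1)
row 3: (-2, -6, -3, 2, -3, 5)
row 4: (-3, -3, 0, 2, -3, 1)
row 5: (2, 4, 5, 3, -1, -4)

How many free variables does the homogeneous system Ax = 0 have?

Row reduce to echelon form.
R3 ← R3 + R1: [0, -8, -1, 8, -7, 7]
R4 ← R4 + (3/2)·R1: [0, -6, 3, 11, -9, 4]
R5 ← R5 − R1: [0, 6, 3, -3, 3, -6]
R3 ← R3 − (4)·R2: [0, 0, -9, -12, 9, 3]
R4 ← R4 − (3)·R2: [0, 0, -3, -4, 3, 1]
R5 ← R5 + (3)·R2: [0, 0, 9, 12, -9, -3]
R4 ← R4 − (1/3)·R3: [0, 0, 0, 0, 0, 0]
R5 ← R5 + R3: [0, 0, 0, 0, 0, 0]
3 nonzero rows, so rank(A) = 3.
A has 6 columns; by rank–nullity, nullity = 6 − 3 = 3.

3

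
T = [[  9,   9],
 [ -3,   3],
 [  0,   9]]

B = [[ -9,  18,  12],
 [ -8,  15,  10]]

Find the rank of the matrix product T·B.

First compute TB:
[[-153, 297, 198],
 [  3,  -9,  -6],
 [-72, 135,  90]]
Now row reduce the product.
R2 ← R2 + (1/51)·R1: [0, -54/17, -36/17]
R3 ← R3 − (8/17)·R1: [0, -81/17, -54/17]
R3 ← R3 − (3/2)·R2: [0, 0, 0]
2 nonzero rows, so rank(TB) = 2.

2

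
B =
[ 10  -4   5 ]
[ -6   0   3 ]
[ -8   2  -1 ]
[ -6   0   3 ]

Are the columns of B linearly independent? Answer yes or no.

no

Row reduce B to echelon form.
R2 ← R2 + (3/5)·R1: [0, -12/5, 6]
R3 ← R3 + (4/5)·R1: [0, -6/5, 3]
R4 ← R4 + (3/5)·R1: [0, -12/5, 6]
R3 ← R3 − (1/2)·R2: [0, 0, 0]
R4 ← R4 − R2: [0, 0, 0]
2 pivots among 3 columns.
Only 2 < 3 pivot columns, so the columns are linearly dependent.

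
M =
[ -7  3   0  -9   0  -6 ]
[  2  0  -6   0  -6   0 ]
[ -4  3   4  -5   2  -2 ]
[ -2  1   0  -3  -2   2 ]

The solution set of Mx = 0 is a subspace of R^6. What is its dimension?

Row reduce to echelon form.
R2 ← R2 + (2/7)·R1: [0, 6/7, -6, -18/7, -6, -12/7]
R3 ← R3 − (4/7)·R1: [0, 9/7, 4, 1/7, 2, 10/7]
R4 ← R4 − (2/7)·R1: [0, 1/7, 0, -3/7, -2, 26/7]
R3 ← R3 − (3/2)·R2: [0, 0, 13, 4, 11, 4]
R4 ← R4 − (1/6)·R2: [0, 0, 1, 0, -1, 4]
R4 ← R4 − (1/13)·R3: [0, 0, 0, -4/13, -24/13, 48/13]
4 nonzero rows, so rank(M) = 4.
M has 6 columns; by rank–nullity, nullity = 6 − 4 = 2.

2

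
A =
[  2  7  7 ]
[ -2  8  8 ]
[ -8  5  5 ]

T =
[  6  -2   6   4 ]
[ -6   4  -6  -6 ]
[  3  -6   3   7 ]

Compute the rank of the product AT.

First compute AT:
[[ -9, -18,  -9,  15],
 [-36, -12, -36,   0],
 [-63,   6, -63, -27]]
Now row reduce the product.
R2 ← R2 − (4)·R1: [0, 60, 0, -60]
R3 ← R3 − (7)·R1: [0, 132, 0, -132]
R3 ← R3 − (11/5)·R2: [0, 0, 0, 0]
2 nonzero rows, so rank(AT) = 2.

2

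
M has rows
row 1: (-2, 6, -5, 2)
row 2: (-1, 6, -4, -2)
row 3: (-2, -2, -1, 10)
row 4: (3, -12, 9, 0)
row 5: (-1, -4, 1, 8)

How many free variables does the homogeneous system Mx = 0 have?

2

Row reduce to echelon form.
R2 ← R2 − (1/2)·R1: [0, 3, -3/2, -3]
R3 ← R3 − R1: [0, -8, 4, 8]
R4 ← R4 + (3/2)·R1: [0, -3, 3/2, 3]
R5 ← R5 − (1/2)·R1: [0, -7, 7/2, 7]
R3 ← R3 + (8/3)·R2: [0, 0, 0, 0]
R4 ← R4 + R2: [0, 0, 0, 0]
R5 ← R5 + (7/3)·R2: [0, 0, 0, 0]
2 nonzero rows, so rank(M) = 2.
M has 4 columns; by rank–nullity, nullity = 4 − 2 = 2.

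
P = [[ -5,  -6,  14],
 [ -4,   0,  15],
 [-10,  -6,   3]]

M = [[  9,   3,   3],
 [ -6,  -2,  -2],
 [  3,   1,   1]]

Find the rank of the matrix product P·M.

First compute PM:
[[ 33,  11,  11],
 [  9,   3,   3],
 [-45, -15, -15]]
Now row reduce the product.
R2 ← R2 − (3/11)·R1: [0, 0, 0]
R3 ← R3 + (15/11)·R1: [0, 0, 0]
1 nonzero row, so rank(PM) = 1.

1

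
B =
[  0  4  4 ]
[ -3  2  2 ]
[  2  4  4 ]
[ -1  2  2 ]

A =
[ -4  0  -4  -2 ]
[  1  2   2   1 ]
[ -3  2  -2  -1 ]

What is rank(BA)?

First compute BA:
[[ -8,  16,   0,   0],
 [  8,   8,  12,   6],
 [-16,  16,  -8,  -4],
 [  0,   8,   4,   2]]
Now row reduce the product.
R2 ← R2 + R1: [0, 24, 12, 6]
R3 ← R3 − (2)·R1: [0, -16, -8, -4]
R3 ← R3 + (2/3)·R2: [0, 0, 0, 0]
R4 ← R4 − (1/3)·R2: [0, 0, 0, 0]
2 nonzero rows, so rank(BA) = 2.

2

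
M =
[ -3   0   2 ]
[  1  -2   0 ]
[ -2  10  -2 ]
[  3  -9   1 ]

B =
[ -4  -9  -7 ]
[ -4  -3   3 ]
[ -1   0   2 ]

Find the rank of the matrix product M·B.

2

First compute MB:
[[ 10,  27,  25],
 [  4,  -3, -13],
 [-30, -12,  40],
 [ 23,   0, -46]]
Now row reduce the product.
R2 ← R2 − (2/5)·R1: [0, -69/5, -23]
R3 ← R3 + (3)·R1: [0, 69, 115]
R4 ← R4 − (23/10)·R1: [0, -621/10, -207/2]
R3 ← R3 + (5)·R2: [0, 0, 0]
R4 ← R4 − (9/2)·R2: [0, 0, 0]
2 nonzero rows, so rank(MB) = 2.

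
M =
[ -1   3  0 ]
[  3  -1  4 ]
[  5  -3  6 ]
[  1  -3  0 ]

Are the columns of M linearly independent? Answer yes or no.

Row reduce M to echelon form.
R2 ← R2 + (3)·R1: [0, 8, 4]
R3 ← R3 + (5)·R1: [0, 12, 6]
R4 ← R4 + R1: [0, 0, 0]
R3 ← R3 − (3/2)·R2: [0, 0, 0]
2 pivots among 3 columns.
Only 2 < 3 pivot columns, so the columns are linearly dependent.

no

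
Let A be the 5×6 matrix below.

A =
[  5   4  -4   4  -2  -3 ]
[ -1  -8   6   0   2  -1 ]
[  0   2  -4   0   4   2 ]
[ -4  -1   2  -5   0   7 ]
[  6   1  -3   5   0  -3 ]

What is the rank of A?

Row reduce to echelon form.
R2 ← R2 + (1/5)·R1: [0, -36/5, 26/5, 4/5, 8/5, -8/5]
R4 ← R4 + (4/5)·R1: [0, 11/5, -6/5, -9/5, -8/5, 23/5]
R5 ← R5 − (6/5)·R1: [0, -19/5, 9/5, 1/5, 12/5, 3/5]
R3 ← R3 + (5/18)·R2: [0, 0, -23/9, 2/9, 40/9, 14/9]
R4 ← R4 + (11/36)·R2: [0, 0, 7/18, -14/9, -10/9, 37/9]
R5 ← R5 − (19/36)·R2: [0, 0, -17/18, -2/9, 14/9, 13/9]
R4 ← R4 + (7/46)·R3: [0, 0, 0, -35/23, -10/23, 100/23]
R5 ← R5 − (17/46)·R3: [0, 0, 0, -7/23, -2/23, 20/23]
R5 ← R5 − (1/5)·R4: [0, 0, 0, 0, 0, 0]
Echelon form has 4 nonzero rows, so rank(A) = 4.

4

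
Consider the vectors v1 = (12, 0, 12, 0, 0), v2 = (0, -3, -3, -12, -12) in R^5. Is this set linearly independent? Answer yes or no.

Form the matrix with these vectors as rows and row reduce.
2 nonzero rows, so the 2 vectors span a space of dimension 2.
Since 2 = 2, the vectors are linearly independent.

yes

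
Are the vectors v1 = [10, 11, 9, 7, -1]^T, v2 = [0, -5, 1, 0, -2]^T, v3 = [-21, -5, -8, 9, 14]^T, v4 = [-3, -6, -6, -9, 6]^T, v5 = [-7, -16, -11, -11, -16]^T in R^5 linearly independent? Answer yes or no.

yes

Form the matrix with these vectors as rows and row reduce.
R3 ← R3 + (21/10)·R1: [0, 181/10, 109/10, 237/10, 119/10]
R4 ← R4 + (3/10)·R1: [0, -27/10, -33/10, -69/10, 57/10]
R5 ← R5 + (7/10)·R1: [0, -83/10, -47/10, -61/10, -167/10]
R3 ← R3 + (181/50)·R2: [0, 0, 363/25, 237/10, 233/50]
R4 ← R4 − (27/50)·R2: [0, 0, -96/25, -69/10, 339/50]
R5 ← R5 − (83/50)·R2: [0, 0, -159/25, -61/10, -669/50]
R4 ← R4 + (32/121)·R3: [0, 0, 0, -153/242, 1939/242]
R5 ← R5 + (53/121)·R3: [0, 0, 0, 518/121, -1372/121]
R5 ← R5 + (1036/153)·R4: [0, 0, 0, 0, 6566/153]
5 nonzero rows, so the 5 vectors span a space of dimension 5.
Since 5 = 5, the vectors are linearly independent.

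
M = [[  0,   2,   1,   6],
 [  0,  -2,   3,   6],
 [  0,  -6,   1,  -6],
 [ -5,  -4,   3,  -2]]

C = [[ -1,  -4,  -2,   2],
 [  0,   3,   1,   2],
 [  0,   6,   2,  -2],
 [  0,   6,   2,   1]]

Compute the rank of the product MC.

3

First compute MC:
[[  0,  48,  16,   8],
 [  0,  48,  16,  -4],
 [  0, -48, -16, -20],
 [  5,  14,   8, -26]]
Now row reduce the product.
Swap R1 ↔ R4
R3 ← R3 + R2: [0, 0, 0, -24]
R4 ← R4 − R2: [0, 0, 0, 12]
R4 ← R4 + (1/2)·R3: [0, 0, 0, 0]
3 nonzero rows, so rank(MC) = 3.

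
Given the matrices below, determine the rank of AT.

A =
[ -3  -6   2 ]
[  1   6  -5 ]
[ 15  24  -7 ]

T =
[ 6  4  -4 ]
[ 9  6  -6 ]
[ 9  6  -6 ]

First compute AT:
[[-54, -36,  36],
 [ 15,  10, -10],
 [243, 162, -162]]
Now row reduce the product.
R2 ← R2 + (5/18)·R1: [0, 0, 0]
R3 ← R3 + (9/2)·R1: [0, 0, 0]
1 nonzero row, so rank(AT) = 1.

1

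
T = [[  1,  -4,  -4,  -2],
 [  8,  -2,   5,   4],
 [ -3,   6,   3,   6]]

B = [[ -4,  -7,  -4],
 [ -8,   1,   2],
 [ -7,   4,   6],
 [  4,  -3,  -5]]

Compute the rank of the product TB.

First compute TB:
[[ 48, -21, -26],
 [-35, -50, -26],
 [-33,  21,  12]]
Now row reduce the product.
R2 ← R2 + (35/48)·R1: [0, -1045/16, -1079/24]
R3 ← R3 + (11/16)·R1: [0, 105/16, -47/8]
R3 ← R3 + (21/209)·R2: [0, 0, -2172/209]
3 nonzero rows, so rank(TB) = 3.

3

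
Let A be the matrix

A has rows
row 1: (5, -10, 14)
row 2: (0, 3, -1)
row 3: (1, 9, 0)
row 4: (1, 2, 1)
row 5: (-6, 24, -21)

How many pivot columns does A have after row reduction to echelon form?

Row reduce to echelon form.
R3 ← R3 − (1/5)·R1: [0, 11, -14/5]
R4 ← R4 − (1/5)·R1: [0, 4, -9/5]
R5 ← R5 + (6/5)·R1: [0, 12, -21/5]
R3 ← R3 − (11/3)·R2: [0, 0, 13/15]
R4 ← R4 − (4/3)·R2: [0, 0, -7/15]
R5 ← R5 − (4)·R2: [0, 0, -1/5]
R4 ← R4 + (7/13)·R3: [0, 0, 0]
R5 ← R5 + (3/13)·R3: [0, 0, 0]
Echelon form has 3 nonzero rows, so rank(A) = 3.
Each nonzero row contributes one pivot column: 3 pivot columns.

3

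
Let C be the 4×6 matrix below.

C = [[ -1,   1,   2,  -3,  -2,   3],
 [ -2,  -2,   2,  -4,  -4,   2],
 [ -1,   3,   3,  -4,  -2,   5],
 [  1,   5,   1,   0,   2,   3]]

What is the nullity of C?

Row reduce to echelon form.
R2 ← R2 − (2)·R1: [0, -4, -2, 2, 0, -4]
R3 ← R3 − R1: [0, 2, 1, -1, 0, 2]
R4 ← R4 + R1: [0, 6, 3, -3, 0, 6]
R3 ← R3 + (1/2)·R2: [0, 0, 0, 0, 0, 0]
R4 ← R4 + (3/2)·R2: [0, 0, 0, 0, 0, 0]
2 nonzero rows, so rank(C) = 2.
C has 6 columns; by rank–nullity, nullity = 6 − 2 = 4.

4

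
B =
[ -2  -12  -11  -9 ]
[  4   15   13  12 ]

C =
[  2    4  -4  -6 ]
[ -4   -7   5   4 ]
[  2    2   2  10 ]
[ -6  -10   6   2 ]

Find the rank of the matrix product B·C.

First compute BC:
[[ 76, 144, -128, -164],
 [-98, -183, 157, 190]]
Now row reduce the product.
R2 ← R2 + (49/38)·R1: [0, 51/19, -153/19, -408/19]
2 nonzero rows, so rank(BC) = 2.

2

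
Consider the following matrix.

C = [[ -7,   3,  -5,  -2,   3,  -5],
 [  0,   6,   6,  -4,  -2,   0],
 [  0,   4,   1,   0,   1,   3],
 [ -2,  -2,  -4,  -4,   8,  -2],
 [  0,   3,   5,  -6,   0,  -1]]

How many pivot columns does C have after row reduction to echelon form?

5

Row reduce to echelon form.
R4 ← R4 − (2/7)·R1: [0, -20/7, -18/7, -24/7, 50/7, -4/7]
R3 ← R3 − (2/3)·R2: [0, 0, -3, 8/3, 7/3, 3]
R4 ← R4 + (10/21)·R2: [0, 0, 2/7, -16/3, 130/21, -4/7]
R5 ← R5 − (1/2)·R2: [0, 0, 2, -4, 1, -1]
R4 ← R4 + (2/21)·R3: [0, 0, 0, -320/63, 404/63, -2/7]
R5 ← R5 + (2/3)·R3: [0, 0, 0, -20/9, 23/9, 1]
R5 ← R5 − (7/16)·R4: [0, 0, 0, 0, -1/4, 9/8]
Echelon form has 5 nonzero rows, so rank(C) = 5.
Each nonzero row contributes one pivot column: 5 pivot columns.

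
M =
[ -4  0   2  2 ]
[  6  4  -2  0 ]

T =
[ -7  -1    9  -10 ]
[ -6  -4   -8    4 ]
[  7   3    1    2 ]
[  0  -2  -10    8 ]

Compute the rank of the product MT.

First compute MT:
[[ 42,   6, -54,  60],
 [-80, -28,  20, -48]]
Now row reduce the product.
R2 ← R2 + (40/21)·R1: [0, -116/7, -580/7, 464/7]
2 nonzero rows, so rank(MT) = 2.

2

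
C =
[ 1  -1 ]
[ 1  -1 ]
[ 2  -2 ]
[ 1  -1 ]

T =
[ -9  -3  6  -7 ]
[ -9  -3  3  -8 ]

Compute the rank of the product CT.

First compute CT:
[[  0,   0,   3,   1],
 [  0,   0,   3,   1],
 [  0,   0,   6,   2],
 [  0,   0,   3,   1]]
Now row reduce the product.
R2 ← R2 − R1: [0, 0, 0, 0]
R3 ← R3 − (2)·R1: [0, 0, 0, 0]
R4 ← R4 − R1: [0, 0, 0, 0]
1 nonzero row, so rank(CT) = 1.

1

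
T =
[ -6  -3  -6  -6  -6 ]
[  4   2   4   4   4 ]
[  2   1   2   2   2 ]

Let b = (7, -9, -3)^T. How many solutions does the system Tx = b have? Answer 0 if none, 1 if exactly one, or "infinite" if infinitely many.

Row reduce the augmented matrix [T | b].
R2 ← R2 + (2/3)·R1: [0, 0, 0, 0, 0, -13/3]
R3 ← R3 + (1/3)·R1: [0, 0, 0, 0, 0, -2/3]
R3 ← R3 − (2/13)·R2: [0, 0, 0, 0, 0, 0]
The echelon form has 2 nonzero rows; the last pivot sits in the augmented column, so rank(T) = 1 but rank([T|b]) = 2.
Since the ranks differ, the system is inconsistent.
It has no solutions.

0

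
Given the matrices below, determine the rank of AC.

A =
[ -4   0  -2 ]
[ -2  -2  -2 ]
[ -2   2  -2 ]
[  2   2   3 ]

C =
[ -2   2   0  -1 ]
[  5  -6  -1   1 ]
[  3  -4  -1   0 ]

First compute AC:
[[  2,   0,   2,   4],
 [-12,  16,   4,   0],
 [  8,  -8,   0,   4],
 [ 15, -20,  -5,   0]]
Now row reduce the product.
R2 ← R2 + (6)·R1: [0, 16, 16, 24]
R3 ← R3 − (4)·R1: [0, -8, -8, -12]
R4 ← R4 − (15/2)·R1: [0, -20, -20, -30]
R3 ← R3 + (1/2)·R2: [0, 0, 0, 0]
R4 ← R4 + (5/4)·R2: [0, 0, 0, 0]
2 nonzero rows, so rank(AC) = 2.

2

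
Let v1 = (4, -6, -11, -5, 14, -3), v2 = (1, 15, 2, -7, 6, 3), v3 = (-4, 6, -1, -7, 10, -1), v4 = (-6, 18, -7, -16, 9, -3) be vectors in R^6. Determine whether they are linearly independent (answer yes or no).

yes

Form the matrix with these vectors as rows and row reduce.
R2 ← R2 − (1/4)·R1: [0, 33/2, 19/4, -23/4, 5/2, 15/4]
R3 ← R3 + R1: [0, 0, -12, -12, 24, -4]
R4 ← R4 + (3/2)·R1: [0, 9, -47/2, -47/2, 30, -15/2]
R4 ← R4 − (6/11)·R2: [0, 0, -287/11, -224/11, 315/11, -105/11]
R4 ← R4 − (287/132)·R3: [0, 0, 0, 63/11, -259/11, -28/33]
4 nonzero rows, so the 4 vectors span a space of dimension 4.
Since 4 = 4, the vectors are linearly independent.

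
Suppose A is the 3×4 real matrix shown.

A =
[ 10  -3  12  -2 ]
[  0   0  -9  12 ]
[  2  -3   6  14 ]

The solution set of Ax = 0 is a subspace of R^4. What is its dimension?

Row reduce to echelon form.
R3 ← R3 − (1/5)·R1: [0, -12/5, 18/5, 72/5]
Swap R2 ↔ R3
3 nonzero rows, so rank(A) = 3.
A has 4 columns; by rank–nullity, nullity = 4 − 3 = 1.

1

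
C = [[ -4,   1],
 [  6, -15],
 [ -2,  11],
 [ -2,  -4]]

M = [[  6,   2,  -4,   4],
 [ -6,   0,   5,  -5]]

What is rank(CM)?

First compute CM:
[[-30,  -8,  21, -21],
 [126,  12, -99,  99],
 [-78,  -4,  63, -63],
 [ 12,  -4, -12,  12]]
Now row reduce the product.
R2 ← R2 + (21/5)·R1: [0, -108/5, -54/5, 54/5]
R3 ← R3 − (13/5)·R1: [0, 84/5, 42/5, -42/5]
R4 ← R4 + (2/5)·R1: [0, -36/5, -18/5, 18/5]
R3 ← R3 + (7/9)·R2: [0, 0, 0, 0]
R4 ← R4 − (1/3)·R2: [0, 0, 0, 0]
2 nonzero rows, so rank(CM) = 2.

2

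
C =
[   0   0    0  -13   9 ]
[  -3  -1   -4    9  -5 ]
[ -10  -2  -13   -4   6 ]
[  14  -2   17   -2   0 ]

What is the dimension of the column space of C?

Row reduce to echelon form.
Swap R1 ↔ R2
R3 ← R3 − (10/3)·R1: [0, 4/3, 1/3, -34, 68/3]
R4 ← R4 + (14/3)·R1: [0, -20/3, -5/3, 40, -70/3]
Swap R2 ↔ R3
R4 ← R4 + (5)·R2: [0, 0, 0, -130, 90]
R4 ← R4 − (10)·R3: [0, 0, 0, 0, 0]
Echelon form has 3 nonzero rows, so rank(C) = 3.
The column space has dimension equal to the rank: 3.

3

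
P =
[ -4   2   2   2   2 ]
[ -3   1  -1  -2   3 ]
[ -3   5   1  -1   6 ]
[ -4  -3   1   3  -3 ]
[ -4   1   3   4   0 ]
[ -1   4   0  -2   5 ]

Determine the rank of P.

Row reduce to echelon form.
R2 ← R2 − (3/4)·R1: [0, -1/2, -5/2, -7/2, 3/2]
R3 ← R3 − (3/4)·R1: [0, 7/2, -1/2, -5/2, 9/2]
R4 ← R4 − R1: [0, -5, -1, 1, -5]
R5 ← R5 − R1: [0, -1, 1, 2, -2]
R6 ← R6 − (1/4)·R1: [0, 7/2, -1/2, -5/2, 9/2]
R3 ← R3 + (7)·R2: [0, 0, -18, -27, 15]
R4 ← R4 − (10)·R2: [0, 0, 24, 36, -20]
R5 ← R5 − (2)·R2: [0, 0, 6, 9, -5]
R6 ← R6 + (7)·R2: [0, 0, -18, -27, 15]
R4 ← R4 + (4/3)·R3: [0, 0, 0, 0, 0]
R5 ← R5 + (1/3)·R3: [0, 0, 0, 0, 0]
R6 ← R6 − R3: [0, 0, 0, 0, 0]
Echelon form has 3 nonzero rows, so rank(P) = 3.

3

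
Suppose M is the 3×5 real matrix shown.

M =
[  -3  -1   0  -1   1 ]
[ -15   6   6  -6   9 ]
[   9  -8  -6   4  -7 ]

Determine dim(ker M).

3

Row reduce to echelon form.
R2 ← R2 − (5)·R1: [0, 11, 6, -1, 4]
R3 ← R3 + (3)·R1: [0, -11, -6, 1, -4]
R3 ← R3 + R2: [0, 0, 0, 0, 0]
2 nonzero rows, so rank(M) = 2.
M has 5 columns; by rank–nullity, nullity = 5 − 2 = 3.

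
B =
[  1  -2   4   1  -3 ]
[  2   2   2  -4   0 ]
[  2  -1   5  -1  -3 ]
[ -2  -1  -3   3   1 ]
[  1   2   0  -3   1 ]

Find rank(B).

2

Row reduce to echelon form.
R2 ← R2 − (2)·R1: [0, 6, -6, -6, 6]
R3 ← R3 − (2)·R1: [0, 3, -3, -3, 3]
R4 ← R4 + (2)·R1: [0, -5, 5, 5, -5]
R5 ← R5 − R1: [0, 4, -4, -4, 4]
R3 ← R3 − (1/2)·R2: [0, 0, 0, 0, 0]
R4 ← R4 + (5/6)·R2: [0, 0, 0, 0, 0]
R5 ← R5 − (2/3)·R2: [0, 0, 0, 0, 0]
Echelon form has 2 nonzero rows, so rank(B) = 2.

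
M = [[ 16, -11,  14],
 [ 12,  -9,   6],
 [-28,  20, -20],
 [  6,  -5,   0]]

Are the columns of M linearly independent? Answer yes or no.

no

Row reduce M to echelon form.
R2 ← R2 − (3/4)·R1: [0, -3/4, -9/2]
R3 ← R3 + (7/4)·R1: [0, 3/4, 9/2]
R4 ← R4 − (3/8)·R1: [0, -7/8, -21/4]
R3 ← R3 + R2: [0, 0, 0]
R4 ← R4 − (7/6)·R2: [0, 0, 0]
2 pivots among 3 columns.
Only 2 < 3 pivot columns, so the columns are linearly dependent.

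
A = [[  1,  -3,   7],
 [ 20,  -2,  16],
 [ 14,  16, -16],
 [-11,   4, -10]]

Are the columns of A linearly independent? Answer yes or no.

yes

Row reduce A to echelon form.
R2 ← R2 − (20)·R1: [0, 58, -124]
R3 ← R3 − (14)·R1: [0, 58, -114]
R4 ← R4 + (11)·R1: [0, -29, 67]
R3 ← R3 − R2: [0, 0, 10]
R4 ← R4 + (1/2)·R2: [0, 0, 5]
R4 ← R4 − (1/2)·R3: [0, 0, 0]
3 pivots among 3 columns.
Every column is a pivot column, so the columns are linearly independent.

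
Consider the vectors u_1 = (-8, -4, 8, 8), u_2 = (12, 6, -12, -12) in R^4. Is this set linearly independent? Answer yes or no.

Form the matrix with these vectors as rows and row reduce.
R2 ← R2 + (3/2)·R1: [0, 0, 0, 0]
1 nonzero row, so the 2 vectors span a space of dimension 1.
Since 1 < 2, the vectors are linearly dependent.

no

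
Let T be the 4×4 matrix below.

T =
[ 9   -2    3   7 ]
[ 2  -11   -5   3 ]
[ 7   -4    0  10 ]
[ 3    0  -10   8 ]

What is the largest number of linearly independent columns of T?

4

Row reduce to echelon form.
R2 ← R2 − (2/9)·R1: [0, -95/9, -17/3, 13/9]
R3 ← R3 − (7/9)·R1: [0, -22/9, -7/3, 41/9]
R4 ← R4 − (1/3)·R1: [0, 2/3, -11, 17/3]
R3 ← R3 − (22/95)·R2: [0, 0, -97/95, 401/95]
R4 ← R4 + (6/95)·R2: [0, 0, -1079/95, 547/95]
R4 ← R4 − (1079/97)·R3: [0, 0, 0, -3996/97]
Echelon form has 4 nonzero rows, so rank(T) = 4.
The rank gives the maximum number of linearly independent columns: 4.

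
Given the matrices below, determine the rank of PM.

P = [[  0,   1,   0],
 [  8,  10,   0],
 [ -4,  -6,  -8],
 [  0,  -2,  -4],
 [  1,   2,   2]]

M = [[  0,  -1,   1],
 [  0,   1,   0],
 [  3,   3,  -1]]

First compute PM:
[[  0,   1,   0],
 [  0,   2,   8],
 [-24, -26,   4],
 [-12, -14,   4],
 [  6,   7,  -1]]
Now row reduce the product.
Swap R1 ↔ R3
R4 ← R4 − (1/2)·R1: [0, -1, 2]
R5 ← R5 + (1/4)·R1: [0, 1/2, 0]
R3 ← R3 − (1/2)·R2: [0, 0, -4]
R4 ← R4 + (1/2)·R2: [0, 0, 6]
R5 ← R5 − (1/4)·R2: [0, 0, -2]
R4 ← R4 + (3/2)·R3: [0, 0, 0]
R5 ← R5 − (1/2)·R3: [0, 0, 0]
3 nonzero rows, so rank(PM) = 3.

3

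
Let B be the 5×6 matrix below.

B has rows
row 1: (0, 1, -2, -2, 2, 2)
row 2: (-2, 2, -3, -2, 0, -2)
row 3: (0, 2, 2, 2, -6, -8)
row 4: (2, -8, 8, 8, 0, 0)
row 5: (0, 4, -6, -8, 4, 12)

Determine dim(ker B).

Row reduce to echelon form.
Swap R1 ↔ R2
R4 ← R4 + R1: [0, -6, 5, 6, 0, -2]
R3 ← R3 − (2)·R2: [0, 0, 6, 6, -10, -12]
R4 ← R4 + (6)·R2: [0, 0, -7, -6, 12, 10]
R5 ← R5 − (4)·R2: [0, 0, 2, 0, -4, 4]
R4 ← R4 + (7/6)·R3: [0, 0, 0, 1, 1/3, -4]
R5 ← R5 − (1/3)·R3: [0, 0, 0, -2, -2/3, 8]
R5 ← R5 + (2)·R4: [0, 0, 0, 0, 0, 0]
4 nonzero rows, so rank(B) = 4.
B has 6 columns; by rank–nullity, nullity = 6 − 4 = 2.

2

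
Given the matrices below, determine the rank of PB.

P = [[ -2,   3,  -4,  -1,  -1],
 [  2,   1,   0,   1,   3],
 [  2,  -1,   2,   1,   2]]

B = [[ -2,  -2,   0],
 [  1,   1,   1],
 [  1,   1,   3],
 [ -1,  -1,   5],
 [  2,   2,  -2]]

2

First compute PB:
[[  2,   2, -12],
 [  2,   2,   0],
 [  0,   0,   6]]
Now row reduce the product.
R2 ← R2 − R1: [0, 0, 12]
R3 ← R3 − (1/2)·R2: [0, 0, 0]
2 nonzero rows, so rank(PB) = 2.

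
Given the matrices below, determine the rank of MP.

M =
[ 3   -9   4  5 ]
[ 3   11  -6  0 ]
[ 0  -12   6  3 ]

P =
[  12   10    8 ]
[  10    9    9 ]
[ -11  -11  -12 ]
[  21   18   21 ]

First compute MP:
[[  7,  -5,   0],
 [212, 195, 195],
 [-123, -120, -117]]
Now row reduce the product.
R2 ← R2 − (212/7)·R1: [0, 2425/7, 195]
R3 ← R3 + (123/7)·R1: [0, -1455/7, -117]
R3 ← R3 + (3/5)·R2: [0, 0, 0]
2 nonzero rows, so rank(MP) = 2.

2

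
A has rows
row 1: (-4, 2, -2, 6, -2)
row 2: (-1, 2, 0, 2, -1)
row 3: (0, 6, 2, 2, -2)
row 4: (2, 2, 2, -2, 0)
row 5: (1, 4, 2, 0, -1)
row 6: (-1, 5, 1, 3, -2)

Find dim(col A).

Row reduce to echelon form.
R2 ← R2 − (1/4)·R1: [0, 3/2, 1/2, 1/2, -1/2]
R4 ← R4 + (1/2)·R1: [0, 3, 1, 1, -1]
R5 ← R5 + (1/4)·R1: [0, 9/2, 3/2, 3/2, -3/2]
R6 ← R6 − (1/4)·R1: [0, 9/2, 3/2, 3/2, -3/2]
R3 ← R3 − (4)·R2: [0, 0, 0, 0, 0]
R4 ← R4 − (2)·R2: [0, 0, 0, 0, 0]
R5 ← R5 − (3)·R2: [0, 0, 0, 0, 0]
R6 ← R6 − (3)·R2: [0, 0, 0, 0, 0]
Echelon form has 2 nonzero rows, so rank(A) = 2.
The column space has dimension equal to the rank: 2.

2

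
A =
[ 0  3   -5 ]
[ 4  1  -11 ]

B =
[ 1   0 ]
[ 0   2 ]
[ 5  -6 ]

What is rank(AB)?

First compute AB:
[[-25,  36],
 [-51,  68]]
Now row reduce the product.
R2 ← R2 − (51/25)·R1: [0, -136/25]
2 nonzero rows, so rank(AB) = 2.

2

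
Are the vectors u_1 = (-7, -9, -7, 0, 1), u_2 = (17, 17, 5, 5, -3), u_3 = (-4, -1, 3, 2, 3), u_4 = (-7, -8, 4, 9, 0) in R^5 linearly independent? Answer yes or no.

yes

Form the matrix with these vectors as rows and row reduce.
R2 ← R2 + (17/7)·R1: [0, -34/7, -12, 5, -4/7]
R3 ← R3 − (4/7)·R1: [0, 29/7, 7, 2, 17/7]
R4 ← R4 − R1: [0, 1, 11, 9, -1]
R3 ← R3 + (29/34)·R2: [0, 0, -55/17, 213/34, 33/17]
R4 ← R4 + (7/34)·R2: [0, 0, 145/17, 341/34, -19/17]
R4 ← R4 + (29/11)·R3: [0, 0, 0, 292/11, 4]
4 nonzero rows, so the 4 vectors span a space of dimension 4.
Since 4 = 4, the vectors are linearly independent.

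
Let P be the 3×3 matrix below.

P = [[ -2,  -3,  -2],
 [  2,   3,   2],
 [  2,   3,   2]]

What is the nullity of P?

2

Row reduce to echelon form.
R2 ← R2 + R1: [0, 0, 0]
R3 ← R3 + R1: [0, 0, 0]
1 nonzero row, so rank(P) = 1.
P has 3 columns; by rank–nullity, nullity = 3 − 1 = 2.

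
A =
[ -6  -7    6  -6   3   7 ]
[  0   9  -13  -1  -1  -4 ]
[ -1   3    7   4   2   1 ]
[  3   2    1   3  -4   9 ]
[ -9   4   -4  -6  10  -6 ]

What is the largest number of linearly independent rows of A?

5

Row reduce to echelon form.
R3 ← R3 − (1/6)·R1: [0, 25/6, 6, 5, 3/2, -1/6]
R4 ← R4 + (1/2)·R1: [0, -3/2, 4, 0, -5/2, 25/2]
R5 ← R5 − (3/2)·R1: [0, 29/2, -13, 3, 11/2, -33/2]
R3 ← R3 − (25/54)·R2: [0, 0, 649/54, 295/54, 53/27, 91/54]
R4 ← R4 + (1/6)·R2: [0, 0, 11/6, -1/6, -8/3, 71/6]
R5 ← R5 − (29/18)·R2: [0, 0, 143/18, 83/18, 64/9, -181/18]
R4 ← R4 − (9/59)·R3: [0, 0, 0, -1, -175/59, 683/59]
R5 ← R5 − (39/59)·R3: [0, 0, 0, 1, 343/59, -659/59]
R5 ← R5 + R4: [0, 0, 0, 0, 168/59, 24/59]
Echelon form has 5 nonzero rows, so rank(A) = 5.
The rank gives the maximum number of linearly independent rows: 5.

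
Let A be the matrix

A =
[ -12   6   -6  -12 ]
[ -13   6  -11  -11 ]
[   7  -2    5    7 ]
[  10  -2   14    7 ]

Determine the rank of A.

3

Row reduce to echelon form.
R2 ← R2 − (13/12)·R1: [0, -1/2, -9/2, 2]
R3 ← R3 + (7/12)·R1: [0, 3/2, 3/2, 0]
R4 ← R4 + (5/6)·R1: [0, 3, 9, -3]
R3 ← R3 + (3)·R2: [0, 0, -12, 6]
R4 ← R4 + (6)·R2: [0, 0, -18, 9]
R4 ← R4 − (3/2)·R3: [0, 0, 0, 0]
Echelon form has 3 nonzero rows, so rank(A) = 3.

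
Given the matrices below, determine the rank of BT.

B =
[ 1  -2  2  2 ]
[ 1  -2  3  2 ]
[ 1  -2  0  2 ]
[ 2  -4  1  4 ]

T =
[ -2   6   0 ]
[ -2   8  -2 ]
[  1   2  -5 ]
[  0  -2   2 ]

First compute BT:
[[  4, -10,  -2],
 [  5,  -8,  -7],
 [  2, -14,   8],
 [  5, -26,  11]]
Now row reduce the product.
R2 ← R2 − (5/4)·R1: [0, 9/2, -9/2]
R3 ← R3 − (1/2)·R1: [0, -9, 9]
R4 ← R4 − (5/4)·R1: [0, -27/2, 27/2]
R3 ← R3 + (2)·R2: [0, 0, 0]
R4 ← R4 + (3)·R2: [0, 0, 0]
2 nonzero rows, so rank(BT) = 2.

2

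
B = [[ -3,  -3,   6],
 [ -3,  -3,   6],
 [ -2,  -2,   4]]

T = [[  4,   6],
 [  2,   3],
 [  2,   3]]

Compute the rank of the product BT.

First compute BT:
[[ -6,  -9],
 [ -6,  -9],
 [ -4,  -6]]
Now row reduce the product.
R2 ← R2 − R1: [0, 0]
R3 ← R3 − (2/3)·R1: [0, 0]
1 nonzero row, so rank(BT) = 1.

1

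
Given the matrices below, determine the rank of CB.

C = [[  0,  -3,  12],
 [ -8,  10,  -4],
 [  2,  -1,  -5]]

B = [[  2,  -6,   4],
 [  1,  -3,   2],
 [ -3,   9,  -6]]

First compute CB:
[[-39, 117, -78],
 [  6, -18,  12],
 [ 18, -54,  36]]
Now row reduce the product.
R2 ← R2 + (2/13)·R1: [0, 0, 0]
R3 ← R3 + (6/13)·R1: [0, 0, 0]
1 nonzero row, so rank(CB) = 1.

1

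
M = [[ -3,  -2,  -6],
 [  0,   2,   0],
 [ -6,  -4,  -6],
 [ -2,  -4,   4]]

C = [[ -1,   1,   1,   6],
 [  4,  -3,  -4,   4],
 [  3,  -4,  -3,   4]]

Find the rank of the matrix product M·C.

3

First compute MC:
[[-23,  27,  23, -50],
 [  8,  -6,  -8,   8],
 [-28,  30,  28, -76],
 [ -2,  -6,   2, -12]]
Now row reduce the product.
R2 ← R2 + (8/23)·R1: [0, 78/23, 0, -216/23]
R3 ← R3 − (28/23)·R1: [0, -66/23, 0, -348/23]
R4 ← R4 − (2/23)·R1: [0, -192/23, 0, -176/23]
R3 ← R3 + (11/13)·R2: [0, 0, 0, -300/13]
R4 ← R4 + (32/13)·R2: [0, 0, 0, -400/13]
R4 ← R4 − (4/3)·R3: [0, 0, 0, 0]
3 nonzero rows, so rank(MC) = 3.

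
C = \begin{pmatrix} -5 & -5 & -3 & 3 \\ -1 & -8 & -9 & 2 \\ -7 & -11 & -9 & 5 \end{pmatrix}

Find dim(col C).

2

Row reduce to echelon form.
R2 ← R2 − (1/5)·R1: [0, -7, -42/5, 7/5]
R3 ← R3 − (7/5)·R1: [0, -4, -24/5, 4/5]
R3 ← R3 − (4/7)·R2: [0, 0, 0, 0]
Echelon form has 2 nonzero rows, so rank(C) = 2.
The column space has dimension equal to the rank: 2.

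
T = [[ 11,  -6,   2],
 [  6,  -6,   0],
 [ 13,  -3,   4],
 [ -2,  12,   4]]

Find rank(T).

2

Row reduce to echelon form.
R2 ← R2 − (6/11)·R1: [0, -30/11, -12/11]
R3 ← R3 − (13/11)·R1: [0, 45/11, 18/11]
R4 ← R4 + (2/11)·R1: [0, 120/11, 48/11]
R3 ← R3 + (3/2)·R2: [0, 0, 0]
R4 ← R4 + (4)·R2: [0, 0, 0]
Echelon form has 2 nonzero rows, so rank(T) = 2.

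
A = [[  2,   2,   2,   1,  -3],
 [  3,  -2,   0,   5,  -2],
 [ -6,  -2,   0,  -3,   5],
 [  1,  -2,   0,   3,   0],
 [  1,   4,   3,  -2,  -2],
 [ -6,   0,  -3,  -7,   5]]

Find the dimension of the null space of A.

1

Row reduce to echelon form.
R2 ← R2 − (3/2)·R1: [0, -5, -3, 7/2, 5/2]
R3 ← R3 + (3)·R1: [0, 4, 6, 0, -4]
R4 ← R4 − (1/2)·R1: [0, -3, -1, 5/2, 3/2]
R5 ← R5 − (1/2)·R1: [0, 3, 2, -5/2, -1/2]
R6 ← R6 + (3)·R1: [0, 6, 3, -4, -4]
R3 ← R3 + (4/5)·R2: [0, 0, 18/5, 14/5, -2]
R4 ← R4 − (3/5)·R2: [0, 0, 4/5, 2/5, 0]
R5 ← R5 + (3/5)·R2: [0, 0, 1/5, -2/5, 1]
R6 ← R6 + (6/5)·R2: [0, 0, -3/5, 1/5, -1]
R4 ← R4 − (2/9)·R3: [0, 0, 0, -2/9, 4/9]
R5 ← R5 − (1/18)·R3: [0, 0, 0, -5/9, 10/9]
R6 ← R6 + (1/6)·R3: [0, 0, 0, 2/3, -4/3]
R5 ← R5 − (5/2)·R4: [0, 0, 0, 0, 0]
R6 ← R6 + (3)·R4: [0, 0, 0, 0, 0]
4 nonzero rows, so rank(A) = 4.
A has 5 columns; by rank–nullity, nullity = 5 − 4 = 1.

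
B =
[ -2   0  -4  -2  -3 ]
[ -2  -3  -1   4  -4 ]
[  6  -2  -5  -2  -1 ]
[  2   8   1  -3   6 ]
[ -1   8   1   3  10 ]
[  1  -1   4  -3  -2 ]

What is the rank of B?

5

Row reduce to echelon form.
R2 ← R2 − R1: [0, -3, 3, 6, -1]
R3 ← R3 + (3)·R1: [0, -2, -17, -8, -10]
R4 ← R4 + R1: [0, 8, -3, -5, 3]
R5 ← R5 − (1/2)·R1: [0, 8, 3, 4, 23/2]
R6 ← R6 + (1/2)·R1: [0, -1, 2, -4, -7/2]
R3 ← R3 − (2/3)·R2: [0, 0, -19, -12, -28/3]
R4 ← R4 + (8/3)·R2: [0, 0, 5, 11, 1/3]
R5 ← R5 + (8/3)·R2: [0, 0, 11, 20, 53/6]
R6 ← R6 − (1/3)·R2: [0, 0, 1, -6, -19/6]
R4 ← R4 + (5/19)·R3: [0, 0, 0, 149/19, -121/57]
R5 ← R5 + (11/19)·R3: [0, 0, 0, 248/19, 391/114]
R6 ← R6 + (1/19)·R3: [0, 0, 0, -126/19, -139/38]
R5 ← R5 − (248/149)·R4: [0, 0, 0, 0, 2075/298]
R6 ← R6 + (126/149)·R4: [0, 0, 0, 0, -1625/298]
R6 ← R6 + (65/83)·R5: [0, 0, 0, 0, 0]
Echelon form has 5 nonzero rows, so rank(B) = 5.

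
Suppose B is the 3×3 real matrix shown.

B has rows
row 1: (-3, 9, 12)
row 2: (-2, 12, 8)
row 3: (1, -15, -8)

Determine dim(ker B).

0

Row reduce to echelon form.
R2 ← R2 − (2/3)·R1: [0, 6, 0]
R3 ← R3 + (1/3)·R1: [0, -12, -4]
R3 ← R3 + (2)·R2: [0, 0, -4]
3 nonzero rows, so rank(B) = 3.
B has 3 columns; by rank–nullity, nullity = 3 − 3 = 0.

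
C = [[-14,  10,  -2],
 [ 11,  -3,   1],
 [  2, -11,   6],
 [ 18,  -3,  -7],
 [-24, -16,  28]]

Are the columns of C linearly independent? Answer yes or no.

yes

Row reduce C to echelon form.
R2 ← R2 + (11/14)·R1: [0, 34/7, -4/7]
R3 ← R3 + (1/7)·R1: [0, -67/7, 40/7]
R4 ← R4 + (9/7)·R1: [0, 69/7, -67/7]
R5 ← R5 − (12/7)·R1: [0, -232/7, 220/7]
R3 ← R3 + (67/34)·R2: [0, 0, 78/17]
R4 ← R4 − (69/34)·R2: [0, 0, -143/17]
R5 ← R5 + (116/17)·R2: [0, 0, 468/17]
R4 ← R4 + (11/6)·R3: [0, 0, 0]
R5 ← R5 − (6)·R3: [0, 0, 0]
3 pivots among 3 columns.
Every column is a pivot column, so the columns are linearly independent.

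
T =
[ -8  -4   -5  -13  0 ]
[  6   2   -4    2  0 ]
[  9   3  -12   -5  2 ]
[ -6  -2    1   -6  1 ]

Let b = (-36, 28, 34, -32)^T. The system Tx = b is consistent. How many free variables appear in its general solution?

Row reduce the augmented matrix [T | b].
R2 ← R2 + (3/4)·R1: [0, -1, -31/4, -31/4, 0, 1]
R3 ← R3 + (9/8)·R1: [0, -3/2, -141/8, -157/8, 2, -13/2]
R4 ← R4 − (3/4)·R1: [0, 1, 19/4, 15/4, 1, -5]
R3 ← R3 − (3/2)·R2: [0, 0, -6, -8, 2, -8]
R4 ← R4 + R2: [0, 0, -3, -4, 1, -4]
R4 ← R4 − (1/2)·R3: [0, 0, 0, 0, 0, 0]
The echelon form has 3 nonzero rows, and every pivot lies in the first 5 columns, so rank(T) = rank([T|b]) = 3.
The system is consistent.
Free variables = (unknowns) − (rank) = 5 − 3 = 2.

2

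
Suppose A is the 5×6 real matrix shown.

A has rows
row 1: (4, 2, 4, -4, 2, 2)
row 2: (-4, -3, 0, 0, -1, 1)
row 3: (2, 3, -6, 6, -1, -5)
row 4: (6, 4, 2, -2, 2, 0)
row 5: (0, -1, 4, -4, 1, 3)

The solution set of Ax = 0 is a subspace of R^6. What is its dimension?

Row reduce to echelon form.
R2 ← R2 + R1: [0, -1, 4, -4, 1, 3]
R3 ← R3 − (1/2)·R1: [0, 2, -8, 8, -2, -6]
R4 ← R4 − (3/2)·R1: [0, 1, -4, 4, -1, -3]
R3 ← R3 + (2)·R2: [0, 0, 0, 0, 0, 0]
R4 ← R4 + R2: [0, 0, 0, 0, 0, 0]
R5 ← R5 − R2: [0, 0, 0, 0, 0, 0]
2 nonzero rows, so rank(A) = 2.
A has 6 columns; by rank–nullity, nullity = 6 − 2 = 4.

4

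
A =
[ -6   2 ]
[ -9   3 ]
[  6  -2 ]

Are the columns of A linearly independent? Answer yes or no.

no

Row reduce A to echelon form.
R2 ← R2 − (3/2)·R1: [0, 0]
R3 ← R3 + R1: [0, 0]
1 pivot among 2 columns.
Only 1 < 2 pivot columns, so the columns are linearly dependent.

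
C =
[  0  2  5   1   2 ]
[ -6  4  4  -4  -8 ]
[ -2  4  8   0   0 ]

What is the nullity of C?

3

Row reduce to echelon form.
Swap R1 ↔ R2
R3 ← R3 − (1/3)·R1: [0, 8/3, 20/3, 4/3, 8/3]
R3 ← R3 − (4/3)·R2: [0, 0, 0, 0, 0]
2 nonzero rows, so rank(C) = 2.
C has 5 columns; by rank–nullity, nullity = 5 − 2 = 3.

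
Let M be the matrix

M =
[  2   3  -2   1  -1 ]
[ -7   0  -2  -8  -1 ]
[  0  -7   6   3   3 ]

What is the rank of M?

2

Row reduce to echelon form.
R2 ← R2 + (7/2)·R1: [0, 21/2, -9, -9/2, -9/2]
R3 ← R3 + (2/3)·R2: [0, 0, 0, 0, 0]
Echelon form has 2 nonzero rows, so rank(M) = 2.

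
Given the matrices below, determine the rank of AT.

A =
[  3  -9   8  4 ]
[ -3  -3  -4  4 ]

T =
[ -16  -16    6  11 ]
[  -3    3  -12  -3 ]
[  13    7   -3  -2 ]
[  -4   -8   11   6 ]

First compute AT:
[[ 67, -51, 146,  68],
 [-11, -21,  74,   8]]
Now row reduce the product.
R2 ← R2 + (11/67)·R1: [0, -1968/67, 6564/67, 1284/67]
2 nonzero rows, so rank(AT) = 2.

2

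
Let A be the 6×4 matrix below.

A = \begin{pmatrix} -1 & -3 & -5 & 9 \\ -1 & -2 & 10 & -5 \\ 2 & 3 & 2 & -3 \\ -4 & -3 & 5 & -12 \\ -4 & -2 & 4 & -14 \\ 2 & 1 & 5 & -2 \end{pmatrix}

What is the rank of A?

4

Row reduce to echelon form.
R2 ← R2 − R1: [0, 1, 15, -14]
R3 ← R3 + (2)·R1: [0, -3, -8, 15]
R4 ← R4 − (4)·R1: [0, 9, 25, -48]
R5 ← R5 − (4)·R1: [0, 10, 24, -50]
R6 ← R6 + (2)·R1: [0, -5, -5, 16]
R3 ← R3 + (3)·R2: [0, 0, 37, -27]
R4 ← R4 − (9)·R2: [0, 0, -110, 78]
R5 ← R5 − (10)·R2: [0, 0, -126, 90]
R6 ← R6 + (5)·R2: [0, 0, 70, -54]
R4 ← R4 + (110/37)·R3: [0, 0, 0, -84/37]
R5 ← R5 + (126/37)·R3: [0, 0, 0, -72/37]
R6 ← R6 − (70/37)·R3: [0, 0, 0, -108/37]
R5 ← R5 − (6/7)·R4: [0, 0, 0, 0]
R6 ← R6 − (9/7)·R4: [0, 0, 0, 0]
Echelon form has 4 nonzero rows, so rank(A) = 4.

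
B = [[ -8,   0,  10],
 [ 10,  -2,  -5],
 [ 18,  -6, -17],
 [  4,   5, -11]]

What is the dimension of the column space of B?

Row reduce to echelon form.
R2 ← R2 + (5/4)·R1: [0, -2, 15/2]
R3 ← R3 + (9/4)·R1: [0, -6, 11/2]
R4 ← R4 + (1/2)·R1: [0, 5, -6]
R3 ← R3 − (3)·R2: [0, 0, -17]
R4 ← R4 + (5/2)·R2: [0, 0, 51/4]
R4 ← R4 + (3/4)·R3: [0, 0, 0]
Echelon form has 3 nonzero rows, so rank(B) = 3.
The column space has dimension equal to the rank: 3.

3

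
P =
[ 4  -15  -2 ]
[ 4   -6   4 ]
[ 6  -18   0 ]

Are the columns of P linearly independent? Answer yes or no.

Row reduce P to echelon form.
R2 ← R2 − R1: [0, 9, 6]
R3 ← R3 − (3/2)·R1: [0, 9/2, 3]
R3 ← R3 − (1/2)·R2: [0, 0, 0]
2 pivots among 3 columns.
Only 2 < 3 pivot columns, so the columns are linearly dependent.

no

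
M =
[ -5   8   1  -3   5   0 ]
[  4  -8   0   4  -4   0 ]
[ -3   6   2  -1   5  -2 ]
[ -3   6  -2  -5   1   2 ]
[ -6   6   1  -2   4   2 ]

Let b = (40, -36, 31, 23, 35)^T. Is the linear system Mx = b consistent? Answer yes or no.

Row reduce the augmented matrix [M | b].
R2 ← R2 + (4/5)·R1: [0, -8/5, 4/5, 8/5, 0, 0, -4]
R3 ← R3 − (3/5)·R1: [0, 6/5, 7/5, 4/5, 2, -2, 7]
R4 ← R4 − (3/5)·R1: [0, 6/5, -13/5, -16/5, -2, 2, -1]
R5 ← R5 − (6/5)·R1: [0, -18/5, -1/5, 8/5, -2, 2, -13]
R3 ← R3 + (3/4)·R2: [0, 0, 2, 2, 2, -2, 4]
R4 ← R4 + (3/4)·R2: [0, 0, -2, -2, -2, 2, -4]
R5 ← R5 − (9/4)·R2: [0, 0, -2, -2, -2, 2, -4]
R4 ← R4 + R3: [0, 0, 0, 0, 0, 0, 0]
R5 ← R5 + R3: [0, 0, 0, 0, 0, 0, 0]
The echelon form has 3 nonzero rows, and every pivot lies in the first 6 columns, so rank(M) = rank([M|b]) = 3.
The system is consistent.

yes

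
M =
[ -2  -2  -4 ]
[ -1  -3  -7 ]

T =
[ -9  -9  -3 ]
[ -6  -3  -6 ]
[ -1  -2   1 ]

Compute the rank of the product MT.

First compute MT:
[[ 34,  32,  14],
 [ 34,  32,  14]]
Now row reduce the product.
R2 ← R2 − R1: [0, 0, 0]
1 nonzero row, so rank(MT) = 1.

1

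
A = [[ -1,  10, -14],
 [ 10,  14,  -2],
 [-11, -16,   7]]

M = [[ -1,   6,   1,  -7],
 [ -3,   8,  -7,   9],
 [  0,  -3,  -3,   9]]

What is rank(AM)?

First compute AM:
[[-29, 116, -29, -29],
 [-52, 178, -82,  38],
 [ 59, -215,  80,  -4]]
Now row reduce the product.
R2 ← R2 − (52/29)·R1: [0, -30, -30, 90]
R3 ← R3 + (59/29)·R1: [0, 21, 21, -63]
R3 ← R3 + (7/10)·R2: [0, 0, 0, 0]
2 nonzero rows, so rank(AM) = 2.

2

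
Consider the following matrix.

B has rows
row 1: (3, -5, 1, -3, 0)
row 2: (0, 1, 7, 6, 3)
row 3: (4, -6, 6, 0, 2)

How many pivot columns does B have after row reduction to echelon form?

2

Row reduce to echelon form.
R3 ← R3 − (4/3)·R1: [0, 2/3, 14/3, 4, 2]
R3 ← R3 − (2/3)·R2: [0, 0, 0, 0, 0]
Echelon form has 2 nonzero rows, so rank(B) = 2.
Each nonzero row contributes one pivot column: 2 pivot columns.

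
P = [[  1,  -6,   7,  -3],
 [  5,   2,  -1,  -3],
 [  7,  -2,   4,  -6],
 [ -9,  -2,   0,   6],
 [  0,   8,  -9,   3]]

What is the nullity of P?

2

Row reduce to echelon form.
R2 ← R2 − (5)·R1: [0, 32, -36, 12]
R3 ← R3 − (7)·R1: [0, 40, -45, 15]
R4 ← R4 + (9)·R1: [0, -56, 63, -21]
R3 ← R3 − (5/4)·R2: [0, 0, 0, 0]
R4 ← R4 + (7/4)·R2: [0, 0, 0, 0]
R5 ← R5 − (1/4)·R2: [0, 0, 0, 0]
2 nonzero rows, so rank(P) = 2.
P has 4 columns; by rank–nullity, nullity = 4 − 2 = 2.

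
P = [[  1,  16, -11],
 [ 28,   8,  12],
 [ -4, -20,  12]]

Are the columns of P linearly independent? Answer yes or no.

Row reduce P to echelon form.
R2 ← R2 − (28)·R1: [0, -440, 320]
R3 ← R3 + (4)·R1: [0, 44, -32]
R3 ← R3 + (1/10)·R2: [0, 0, 0]
2 pivots among 3 columns.
Only 2 < 3 pivot columns, so the columns are linearly dependent.

no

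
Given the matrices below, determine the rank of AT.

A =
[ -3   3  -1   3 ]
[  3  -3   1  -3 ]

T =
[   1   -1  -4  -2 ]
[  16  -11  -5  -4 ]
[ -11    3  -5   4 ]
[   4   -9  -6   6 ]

1

First compute AT:
[[ 68, -60, -16,   8],
 [-68,  60,  16,  -8]]
Now row reduce the product.
R2 ← R2 + R1: [0, 0, 0, 0]
1 nonzero row, so rank(AT) = 1.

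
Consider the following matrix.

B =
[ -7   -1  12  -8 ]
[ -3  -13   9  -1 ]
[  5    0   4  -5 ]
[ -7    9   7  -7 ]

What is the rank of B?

Row reduce to echelon form.
R2 ← R2 − (3/7)·R1: [0, -88/7, 27/7, 17/7]
R3 ← R3 + (5/7)·R1: [0, -5/7, 88/7, -75/7]
R4 ← R4 − R1: [0, 10, -5, 1]
R3 ← R3 − (5/88)·R2: [0, 0, 1087/88, -955/88]
R4 ← R4 + (35/44)·R2: [0, 0, -85/44, 129/44]
R4 ← R4 + (170/1087)·R3: [0, 0, 0, 1342/1087]
Echelon form has 4 nonzero rows, so rank(B) = 4.

4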